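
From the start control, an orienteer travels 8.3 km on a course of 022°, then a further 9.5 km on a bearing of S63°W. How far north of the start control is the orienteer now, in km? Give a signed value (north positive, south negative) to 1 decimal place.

Leg 1 (022°, 8.3 km): east 8.3 sin 22° = 3.11, north 8.3 cos 22° = 7.70
Leg 2 (S63°W, 9.5 km): east 9.5 sin 243° = -8.46, north 9.5 cos 243° = -4.31
Net north component: 3.38 km.

3.4 km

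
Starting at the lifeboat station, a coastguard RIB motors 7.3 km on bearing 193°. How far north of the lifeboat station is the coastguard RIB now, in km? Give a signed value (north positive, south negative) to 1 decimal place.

Leg 1 (193°, 7.3 km): east 7.3 sin 193° = -1.64, north 7.3 cos 193° = -7.11
Net north component: -7.11 km.

-7.1 km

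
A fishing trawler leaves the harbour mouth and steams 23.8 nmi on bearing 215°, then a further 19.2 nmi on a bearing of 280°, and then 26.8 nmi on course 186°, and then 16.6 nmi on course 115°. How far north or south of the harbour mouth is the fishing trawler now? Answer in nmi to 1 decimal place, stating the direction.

49.8 nmi south

Leg 1 (215°, 23.8 nmi): east 23.8 sin 215° = -13.65, north 23.8 cos 215° = -19.50
Leg 2 (280°, 19.2 nmi): east 19.2 sin 280° = -18.91, north 19.2 cos 280° = 3.33
Leg 3 (186°, 26.8 nmi): east 26.8 sin 186° = -2.80, north 26.8 cos 186° = -26.65
Leg 4 (115°, 16.6 nmi): east 16.6 sin 115° = 15.04, north 16.6 cos 115° = -7.02
Net north component: -49.83 nmi.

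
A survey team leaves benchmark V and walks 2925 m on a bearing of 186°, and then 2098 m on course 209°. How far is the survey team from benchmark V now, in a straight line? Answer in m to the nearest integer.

4925 m

Leg 1 (186°, 2925 m): east 2925 sin 186° = -305.75, north 2925 cos 186° = -2908.98
Leg 2 (209°, 2098 m): east 2098 sin 209° = -1017.13, north 2098 cos 209° = -1834.95
Net: -1322.88 east, -4743.93 north. Distance = √((-1322.88)² + (-4743.93)²) = 4924.922 m.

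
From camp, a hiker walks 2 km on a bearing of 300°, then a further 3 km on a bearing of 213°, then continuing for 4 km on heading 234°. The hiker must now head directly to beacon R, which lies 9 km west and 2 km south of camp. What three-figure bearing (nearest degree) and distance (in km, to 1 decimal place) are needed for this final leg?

308°, 3.0 km

Leg 1 (300°, 2 km): east 2 sin 300° = -1.73, north 2 cos 300° = 1.00
Leg 2 (213°, 3 km): east 3 sin 213° = -1.63, north 3 cos 213° = -2.52
Leg 3 (234°, 4 km): east 4 sin 234° = -3.24, north 4 cos 234° = -2.35
Current position: (-6.60, -3.87). Target: (-9, -2). Remaining: Δeast = -2.40, Δnorth = 1.87.
Bearing = atan2(-2.40, 1.87) mod 360° = 307.91°; distance = √((-2.40)² + (1.87)²) = 3.039 km.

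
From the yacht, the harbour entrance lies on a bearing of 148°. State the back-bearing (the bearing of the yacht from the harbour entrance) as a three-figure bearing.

328°

Back-bearing = 148° + 180° = 328°.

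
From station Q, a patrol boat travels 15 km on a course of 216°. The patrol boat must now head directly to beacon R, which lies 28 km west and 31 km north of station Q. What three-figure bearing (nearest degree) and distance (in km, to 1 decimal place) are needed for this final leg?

Leg 1 (216°, 15 km): east 15 sin 216° = -8.82, north 15 cos 216° = -12.14
Current position: (-8.82, -12.14). Target: (-28, 31). Remaining: Δeast = -19.18, Δnorth = 43.14.
Bearing = atan2(-19.18, 43.14) mod 360° = 336.02°; distance = √((-19.18)² + (43.14)²) = 47.209 km.

336°, 47.2 km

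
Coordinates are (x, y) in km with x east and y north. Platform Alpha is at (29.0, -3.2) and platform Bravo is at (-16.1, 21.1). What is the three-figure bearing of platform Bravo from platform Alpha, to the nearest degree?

298°

Δeast = -16.1 − 29.0 = -45.10; Δnorth = 21.1 − -3.2 = 24.30.
Bearing = atan2(Δeast, Δnorth) mod 360° = 298.32° ≈ 298°.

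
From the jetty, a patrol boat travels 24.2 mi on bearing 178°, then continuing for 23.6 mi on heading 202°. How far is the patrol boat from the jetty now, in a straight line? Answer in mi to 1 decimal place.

Leg 1 (178°, 24.2 mi): east 24.2 sin 178° = 0.84, north 24.2 cos 178° = -24.19
Leg 2 (202°, 23.6 mi): east 23.6 sin 202° = -8.84, north 23.6 cos 202° = -21.88
Net: -8.00 east, -46.07 north. Distance = √((-8.00)² + (-46.07)²) = 46.756 mi.

46.8 mi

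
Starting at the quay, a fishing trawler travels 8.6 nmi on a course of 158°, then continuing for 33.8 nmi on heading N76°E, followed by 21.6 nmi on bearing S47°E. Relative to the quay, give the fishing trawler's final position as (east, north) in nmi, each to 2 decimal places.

(51.81, -14.53)

Leg 1 (158°, 8.6 nmi): east 8.6 sin 158° = 3.22, north 8.6 cos 158° = -7.97
Leg 2 (N76°E, 33.8 nmi): east 33.8 sin 76° = 32.80, north 33.8 cos 76° = 8.18
Leg 3 (S47°E, 21.6 nmi): east 21.6 sin 133° = 15.80, north 21.6 cos 133° = -14.73
Summing: 51.81 nmi east, -14.53 nmi north → (51.81, -14.53).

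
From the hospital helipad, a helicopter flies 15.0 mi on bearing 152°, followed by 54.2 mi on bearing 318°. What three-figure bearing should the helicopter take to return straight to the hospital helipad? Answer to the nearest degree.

Leg 1 (152°, 15.0 mi): east 15.0 sin 152° = 7.04, north 15.0 cos 152° = -13.24
Leg 2 (318°, 54.2 mi): east 54.2 sin 318° = -36.27, north 54.2 cos 318° = 40.28
Net displacement: -29.22 east, 27.03 north. Direction back to start is (29.22, -27.03): bearing = atan2(29.22, -27.03) mod 360° = 132.77° ≈ 133°.

133°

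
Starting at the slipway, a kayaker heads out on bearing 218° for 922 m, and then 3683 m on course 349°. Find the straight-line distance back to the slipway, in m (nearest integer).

3156 m

Leg 1 (218°, 922 m): east 922 sin 218° = -567.64, north 922 cos 218° = -726.55
Leg 2 (349°, 3683 m): east 3683 sin 349° = -702.75, north 3683 cos 349° = 3615.33
Net: -1270.39 east, 2888.79 north. Distance = √((-1270.39)² + (2888.79)²) = 3155.785 m.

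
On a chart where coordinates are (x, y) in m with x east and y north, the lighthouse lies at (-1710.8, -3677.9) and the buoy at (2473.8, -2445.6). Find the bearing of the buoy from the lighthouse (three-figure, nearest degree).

Δeast = 2473.8 − -1710.8 = 4184.60; Δnorth = -2445.6 − -3677.9 = 1232.30.
Bearing = atan2(Δeast, Δnorth) mod 360° = 73.59° ≈ 074°.

074°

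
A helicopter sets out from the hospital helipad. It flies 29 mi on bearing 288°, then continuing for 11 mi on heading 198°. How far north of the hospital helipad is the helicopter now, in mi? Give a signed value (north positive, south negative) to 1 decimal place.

Leg 1 (288°, 29 mi): east 29 sin 288° = -27.58, north 29 cos 288° = 8.96
Leg 2 (198°, 11 mi): east 11 sin 198° = -3.40, north 11 cos 198° = -10.46
Net north component: -1.50 mi.

-1.5 mi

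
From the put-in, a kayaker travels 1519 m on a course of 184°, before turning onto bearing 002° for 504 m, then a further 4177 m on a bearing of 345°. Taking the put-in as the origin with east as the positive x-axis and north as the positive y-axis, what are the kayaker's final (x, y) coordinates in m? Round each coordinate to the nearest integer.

Leg 1 (184°, 1519 m): east 1519 sin 184° = -105.96, north 1519 cos 184° = -1515.30
Leg 2 (002°, 504 m): east 504 sin 2° = 17.59, north 504 cos 2° = 503.69
Leg 3 (345°, 4177 m): east 4177 sin 345° = -1081.09, north 4177 cos 345° = 4034.67
Summing: -1169.46 m east, 3023.07 m north → (-1169, 3023).

(-1169, 3023)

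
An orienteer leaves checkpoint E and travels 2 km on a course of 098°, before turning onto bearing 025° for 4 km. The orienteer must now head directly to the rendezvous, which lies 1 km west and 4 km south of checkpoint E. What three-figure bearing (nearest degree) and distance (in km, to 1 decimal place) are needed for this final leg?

Leg 1 (098°, 2 km): east 2 sin 98° = 1.98, north 2 cos 98° = -0.28
Leg 2 (025°, 4 km): east 4 sin 25° = 1.69, north 4 cos 25° = 3.63
Current position: (3.67, 3.35). Target: (-1, -4). Remaining: Δeast = -4.67, Δnorth = -7.35.
Bearing = atan2(-4.67, -7.35) mod 360° = 212.45°; distance = √((-4.67)² + (-7.35)²) = 8.706 km.

212°, 8.7 km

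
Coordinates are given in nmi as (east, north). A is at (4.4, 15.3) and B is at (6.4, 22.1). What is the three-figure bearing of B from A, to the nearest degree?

016°

Δeast = 6.4 − 4.4 = 2.00; Δnorth = 22.1 − 15.3 = 6.80.
Bearing = atan2(Δeast, Δnorth) mod 360° = 16.39° ≈ 016°.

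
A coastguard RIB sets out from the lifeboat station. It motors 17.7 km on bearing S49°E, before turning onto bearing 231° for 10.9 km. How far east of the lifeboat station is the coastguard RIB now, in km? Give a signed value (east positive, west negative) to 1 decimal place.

Leg 1 (S49°E, 17.7 km): east 17.7 sin 131° = 13.36, north 17.7 cos 131° = -11.61
Leg 2 (231°, 10.9 km): east 10.9 sin 231° = -8.47, north 10.9 cos 231° = -6.86
Net east component: 4.89 km.

4.9 km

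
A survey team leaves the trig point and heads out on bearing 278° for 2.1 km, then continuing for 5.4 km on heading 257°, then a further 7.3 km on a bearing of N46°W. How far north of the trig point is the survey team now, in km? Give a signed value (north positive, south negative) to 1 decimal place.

Leg 1 (278°, 2.1 km): east 2.1 sin 278° = -2.08, north 2.1 cos 278° = 0.29
Leg 2 (257°, 5.4 km): east 5.4 sin 257° = -5.26, north 5.4 cos 257° = -1.21
Leg 3 (N46°W, 7.3 km): east 7.3 sin 314° = -5.25, north 7.3 cos 314° = 5.07
Net north component: 4.15 km.

4.1 km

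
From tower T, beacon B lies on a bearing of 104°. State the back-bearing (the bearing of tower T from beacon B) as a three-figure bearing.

Back-bearing = 104° + 180° = 284°.

284°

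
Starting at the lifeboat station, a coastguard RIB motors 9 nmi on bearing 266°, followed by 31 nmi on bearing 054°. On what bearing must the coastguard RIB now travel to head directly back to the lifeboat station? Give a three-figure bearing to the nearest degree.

222°

Leg 1 (266°, 9 nmi): east 9 sin 266° = -8.98, north 9 cos 266° = -0.63
Leg 2 (054°, 31 nmi): east 31 sin 54° = 25.08, north 31 cos 54° = 18.22
Net displacement: 16.10 east, 17.59 north. Direction back to start is (-16.10, -17.59): bearing = atan2(-16.10, -17.59) mod 360° = 222.46° ≈ 222°.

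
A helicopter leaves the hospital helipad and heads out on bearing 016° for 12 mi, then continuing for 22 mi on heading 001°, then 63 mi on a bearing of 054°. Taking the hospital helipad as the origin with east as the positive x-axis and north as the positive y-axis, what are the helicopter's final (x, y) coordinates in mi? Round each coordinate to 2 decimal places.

(54.66, 70.56)

Leg 1 (016°, 12 mi): east 12 sin 16° = 3.31, north 12 cos 16° = 11.54
Leg 2 (001°, 22 mi): east 22 sin 1° = 0.38, north 22 cos 1° = 22.00
Leg 3 (054°, 63 mi): east 63 sin 54° = 50.97, north 63 cos 54° = 37.03
Summing: 54.66 mi east, 70.56 mi north → (54.66, 70.56).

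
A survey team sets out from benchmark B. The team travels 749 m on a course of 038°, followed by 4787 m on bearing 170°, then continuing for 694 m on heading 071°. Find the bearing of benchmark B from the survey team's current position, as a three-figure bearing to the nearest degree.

Leg 1 (038°, 749 m): east 749 sin 38° = 461.13, north 749 cos 38° = 590.22
Leg 2 (170°, 4787 m): east 4787 sin 170° = 831.25, north 4787 cos 170° = -4714.27
Leg 3 (071°, 694 m): east 694 sin 71° = 656.19, north 694 cos 71° = 225.94
Net displacement: 1948.57 east, -3898.11 north. Direction back to start is (-1948.57, 3898.11): bearing = atan2(-1948.57, 3898.11) mod 360° = 333.44° ≈ 333°.

333°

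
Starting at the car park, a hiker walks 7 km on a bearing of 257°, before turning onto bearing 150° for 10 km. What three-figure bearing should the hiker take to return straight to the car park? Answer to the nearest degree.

010°

Leg 1 (257°, 7 km): east 7 sin 257° = -6.82, north 7 cos 257° = -1.57
Leg 2 (150°, 10 km): east 10 sin 150° = 5.00, north 10 cos 150° = -8.66
Net displacement: -1.82 east, -10.23 north. Direction back to start is (1.82, 10.23): bearing = atan2(1.82, 10.23) mod 360° = 10.09° ≈ 010°.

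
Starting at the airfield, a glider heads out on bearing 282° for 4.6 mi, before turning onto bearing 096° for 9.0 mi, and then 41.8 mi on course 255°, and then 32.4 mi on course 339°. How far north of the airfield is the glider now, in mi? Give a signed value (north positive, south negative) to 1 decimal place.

19.4 mi

Leg 1 (282°, 4.6 mi): east 4.6 sin 282° = -4.50, north 4.6 cos 282° = 0.96
Leg 2 (096°, 9.0 mi): east 9.0 sin 96° = 8.95, north 9.0 cos 96° = -0.94
Leg 3 (255°, 41.8 mi): east 41.8 sin 255° = -40.38, north 41.8 cos 255° = -10.82
Leg 4 (339°, 32.4 mi): east 32.4 sin 339° = -11.61, north 32.4 cos 339° = 30.25
Net north component: 19.45 mi.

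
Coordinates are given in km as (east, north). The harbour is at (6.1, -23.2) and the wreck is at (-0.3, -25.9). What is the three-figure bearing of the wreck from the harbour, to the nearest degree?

Δeast = -0.3 − 6.1 = -6.40; Δnorth = -25.9 − -23.2 = -2.70.
Bearing = atan2(Δeast, Δnorth) mod 360° = 247.13° ≈ 247°.

247°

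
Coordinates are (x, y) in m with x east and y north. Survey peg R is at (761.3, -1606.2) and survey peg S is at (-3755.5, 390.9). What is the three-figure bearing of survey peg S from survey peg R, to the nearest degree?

294°

Δeast = -3755.5 − 761.3 = -4516.80; Δnorth = 390.9 − -1606.2 = 1997.10.
Bearing = atan2(Δeast, Δnorth) mod 360° = 293.85° ≈ 294°.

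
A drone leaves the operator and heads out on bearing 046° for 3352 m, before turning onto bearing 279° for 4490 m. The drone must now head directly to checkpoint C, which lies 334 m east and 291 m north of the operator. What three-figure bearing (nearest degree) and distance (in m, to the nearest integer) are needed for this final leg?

139°, 3615 m

Leg 1 (046°, 3352 m): east 3352 sin 46° = 2411.23, north 3352 cos 46° = 2328.49
Leg 2 (279°, 4490 m): east 4490 sin 279° = -4434.72, north 4490 cos 279° = 702.39
Current position: (-2023.49, 3030.89). Target: (334, 291). Remaining: Δeast = 2357.49, Δnorth = -2739.89.
Bearing = atan2(2357.49, -2739.89) mod 360° = 139.29°; distance = √((2357.49)² + (-2739.89)²) = 3614.519 m.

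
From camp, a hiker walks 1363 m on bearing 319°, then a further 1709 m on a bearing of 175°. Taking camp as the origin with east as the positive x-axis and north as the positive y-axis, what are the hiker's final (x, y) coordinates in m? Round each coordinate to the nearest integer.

Leg 1 (319°, 1363 m): east 1363 sin 319° = -894.21, north 1363 cos 319° = 1028.67
Leg 2 (175°, 1709 m): east 1709 sin 175° = 148.95, north 1709 cos 175° = -1702.50
Summing: -745.26 m east, -673.83 m north → (-745, -674).

(-745, -674)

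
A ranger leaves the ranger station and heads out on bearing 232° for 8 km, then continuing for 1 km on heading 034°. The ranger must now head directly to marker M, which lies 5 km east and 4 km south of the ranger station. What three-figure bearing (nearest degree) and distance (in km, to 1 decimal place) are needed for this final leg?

Leg 1 (232°, 8 km): east 8 sin 232° = -6.30, north 8 cos 232° = -4.93
Leg 2 (034°, 1 km): east 1 sin 34° = 0.56, north 1 cos 34° = 0.83
Current position: (-5.74, -4.10). Target: (5, -4). Remaining: Δeast = 10.74, Δnorth = 0.10.
Bearing = atan2(10.74, 0.10) mod 360° = 89.49°; distance = √((10.74)² + (0.10)²) = 10.745 km.

089°, 10.7 km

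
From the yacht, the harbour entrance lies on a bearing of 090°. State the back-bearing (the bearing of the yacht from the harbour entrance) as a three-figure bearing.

Back-bearing = 090° + 180° = 270°.

270°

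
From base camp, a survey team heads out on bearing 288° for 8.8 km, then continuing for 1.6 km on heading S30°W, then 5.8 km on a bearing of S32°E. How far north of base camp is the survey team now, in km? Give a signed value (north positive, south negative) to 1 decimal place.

-3.6 km

Leg 1 (288°, 8.8 km): east 8.8 sin 288° = -8.37, north 8.8 cos 288° = 2.72
Leg 2 (S30°W, 1.6 km): east 1.6 sin 210° = -0.80, north 1.6 cos 210° = -1.39
Leg 3 (S32°E, 5.8 km): east 5.8 sin 148° = 3.07, north 5.8 cos 148° = -4.92
Net north component: -3.58 km.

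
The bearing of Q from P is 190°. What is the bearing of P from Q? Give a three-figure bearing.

010°

Back-bearing = 190° − 180° = 010°.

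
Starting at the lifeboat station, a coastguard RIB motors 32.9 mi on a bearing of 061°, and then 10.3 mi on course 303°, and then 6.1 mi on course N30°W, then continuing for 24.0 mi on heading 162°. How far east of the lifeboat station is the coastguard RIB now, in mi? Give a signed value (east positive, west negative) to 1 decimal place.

Leg 1 (061°, 32.9 mi): east 32.9 sin 61° = 28.77, north 32.9 cos 61° = 15.95
Leg 2 (303°, 10.3 mi): east 10.3 sin 303° = -8.64, north 10.3 cos 303° = 5.61
Leg 3 (N30°W, 6.1 mi): east 6.1 sin 330° = -3.05, north 6.1 cos 330° = 5.28
Leg 4 (162°, 24.0 mi): east 24.0 sin 162° = 7.42, north 24.0 cos 162° = -22.83
Net east component: 24.50 mi.

24.5 mi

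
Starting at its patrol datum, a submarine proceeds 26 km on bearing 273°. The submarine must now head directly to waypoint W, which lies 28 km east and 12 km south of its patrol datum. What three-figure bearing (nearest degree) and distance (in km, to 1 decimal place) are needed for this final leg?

104°, 55.6 km

Leg 1 (273°, 26 km): east 26 sin 273° = -25.96, north 26 cos 273° = 1.36
Current position: (-25.96, 1.36). Target: (28, -12). Remaining: Δeast = 53.96, Δnorth = -13.36.
Bearing = atan2(53.96, -13.36) mod 360° = 103.91°; distance = √((53.96)² + (-13.36)²) = 55.594 km.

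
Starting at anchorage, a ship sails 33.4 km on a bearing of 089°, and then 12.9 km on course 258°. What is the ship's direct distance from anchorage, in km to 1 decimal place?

20.9 km

Leg 1 (089°, 33.4 km): east 33.4 sin 89° = 33.39, north 33.4 cos 89° = 0.58
Leg 2 (258°, 12.9 km): east 12.9 sin 258° = -12.62, north 12.9 cos 258° = -2.68
Net: 20.78 east, -2.10 north. Distance = √((20.78)² + (-2.10)²) = 20.883 km.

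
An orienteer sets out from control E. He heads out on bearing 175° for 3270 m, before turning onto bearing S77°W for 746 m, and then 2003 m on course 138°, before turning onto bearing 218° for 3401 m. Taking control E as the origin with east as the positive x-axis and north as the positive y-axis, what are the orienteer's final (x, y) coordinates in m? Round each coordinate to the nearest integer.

(-1195, -7594)

Leg 1 (175°, 3270 m): east 3270 sin 175° = 285.00, north 3270 cos 175° = -3257.56
Leg 2 (S77°W, 746 m): east 746 sin 257° = -726.88, north 746 cos 257° = -167.81
Leg 3 (138°, 2003 m): east 2003 sin 138° = 1340.27, north 2003 cos 138° = -1488.52
Leg 4 (218°, 3401 m): east 3401 sin 218° = -2093.86, north 3401 cos 218° = -2680.02
Summing: -1195.48 m east, -7593.91 m north → (-1195, -7594).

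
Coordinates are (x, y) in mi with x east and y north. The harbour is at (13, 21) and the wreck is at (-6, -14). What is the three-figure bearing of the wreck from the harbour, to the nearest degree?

Δeast = -6 − 13 = -19.00; Δnorth = -14 − 21 = -35.00.
Bearing = atan2(Δeast, Δnorth) mod 360° = 208.50° ≈ 208°.

208°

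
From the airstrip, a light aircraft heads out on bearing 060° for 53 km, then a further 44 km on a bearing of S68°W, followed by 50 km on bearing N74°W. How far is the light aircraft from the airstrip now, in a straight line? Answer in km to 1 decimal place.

Leg 1 (060°, 53 km): east 53 sin 60° = 45.90, north 53 cos 60° = 26.50
Leg 2 (S68°W, 44 km): east 44 sin 248° = -40.80, north 44 cos 248° = -16.48
Leg 3 (N74°W, 50 km): east 50 sin 286° = -48.06, north 50 cos 286° = 13.78
Net: -42.96 east, 23.80 north. Distance = √((-42.96)² + (23.80)²) = 49.112 km.

49.1 km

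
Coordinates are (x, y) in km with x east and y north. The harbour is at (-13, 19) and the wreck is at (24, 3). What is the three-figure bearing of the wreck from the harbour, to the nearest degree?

113°

Δeast = 24 − -13 = 37.00; Δnorth = 3 − 19 = -16.00.
Bearing = atan2(Δeast, Δnorth) mod 360° = 113.39° ≈ 113°.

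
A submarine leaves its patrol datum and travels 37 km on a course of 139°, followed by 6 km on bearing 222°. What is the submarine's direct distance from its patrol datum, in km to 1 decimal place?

Leg 1 (139°, 37 km): east 37 sin 139° = 24.27, north 37 cos 139° = -27.92
Leg 2 (222°, 6 km): east 6 sin 222° = -4.01, north 6 cos 222° = -4.46
Net: 20.26 east, -32.38 north. Distance = √((20.26)² + (-32.38)²) = 38.198 km.

38.2 km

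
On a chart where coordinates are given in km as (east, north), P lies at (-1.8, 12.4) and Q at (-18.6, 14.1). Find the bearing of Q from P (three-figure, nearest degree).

Δeast = -18.6 − -1.8 = -16.80; Δnorth = 14.1 − 12.4 = 1.70.
Bearing = atan2(Δeast, Δnorth) mod 360° = 275.78° ≈ 276°.

276°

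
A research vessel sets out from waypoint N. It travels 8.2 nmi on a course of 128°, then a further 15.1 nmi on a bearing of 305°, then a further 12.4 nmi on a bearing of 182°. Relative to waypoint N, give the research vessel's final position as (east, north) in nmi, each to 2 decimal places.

Leg 1 (128°, 8.2 nmi): east 8.2 sin 128° = 6.46, north 8.2 cos 128° = -5.05
Leg 2 (305°, 15.1 nmi): east 15.1 sin 305° = -12.37, north 15.1 cos 305° = 8.66
Leg 3 (182°, 12.4 nmi): east 12.4 sin 182° = -0.43, north 12.4 cos 182° = -12.39
Summing: -6.34 nmi east, -8.78 nmi north → (-6.34, -8.78).

(-6.34, -8.78)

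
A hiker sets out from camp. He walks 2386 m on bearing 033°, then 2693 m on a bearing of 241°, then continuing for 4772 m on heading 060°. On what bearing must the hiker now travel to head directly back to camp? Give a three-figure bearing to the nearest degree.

Leg 1 (033°, 2386 m): east 2386 sin 33° = 1299.51, north 2386 cos 33° = 2001.07
Leg 2 (241°, 2693 m): east 2693 sin 241° = -2355.35, north 2693 cos 241° = -1305.59
Leg 3 (060°, 4772 m): east 4772 sin 60° = 4132.67, north 4772 cos 60° = 2386.00
Net displacement: 3076.83 east, 3081.48 north. Direction back to start is (-3076.83, -3081.48): bearing = atan2(-3076.83, -3081.48) mod 360° = 224.96° ≈ 225°.

225°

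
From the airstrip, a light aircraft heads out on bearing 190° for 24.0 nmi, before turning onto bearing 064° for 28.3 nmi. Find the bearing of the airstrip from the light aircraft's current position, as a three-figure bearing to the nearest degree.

Leg 1 (190°, 24.0 nmi): east 24.0 sin 190° = -4.17, north 24.0 cos 190° = -23.64
Leg 2 (064°, 28.3 nmi): east 28.3 sin 64° = 25.44, north 28.3 cos 64° = 12.41
Net displacement: 21.27 east, -11.23 north. Direction back to start is (-21.27, 11.23): bearing = atan2(-21.27, 11.23) mod 360° = 297.83° ≈ 298°.

298°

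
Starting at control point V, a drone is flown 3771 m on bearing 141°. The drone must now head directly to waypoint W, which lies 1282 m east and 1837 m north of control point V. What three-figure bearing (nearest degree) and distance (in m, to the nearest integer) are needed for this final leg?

Leg 1 (141°, 3771 m): east 3771 sin 141° = 2373.17, north 3771 cos 141° = -2930.62
Current position: (2373.17, -2930.62). Target: (1282, 1837). Remaining: Δeast = -1091.17, Δnorth = 4767.62.
Bearing = atan2(-1091.17, 4767.62) mod 360° = 347.11°; distance = √((-1091.17)² + (4767.62)²) = 4890.892 m.

347°, 4891 m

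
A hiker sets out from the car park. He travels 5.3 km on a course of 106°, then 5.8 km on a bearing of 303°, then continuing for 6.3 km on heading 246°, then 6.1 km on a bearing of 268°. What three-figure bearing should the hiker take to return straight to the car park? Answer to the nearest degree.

085°

Leg 1 (106°, 5.3 km): east 5.3 sin 106° = 5.09, north 5.3 cos 106° = -1.46
Leg 2 (303°, 5.8 km): east 5.8 sin 303° = -4.86, north 5.8 cos 303° = 3.16
Leg 3 (246°, 6.3 km): east 6.3 sin 246° = -5.76, north 6.3 cos 246° = -2.56
Leg 4 (268°, 6.1 km): east 6.1 sin 268° = -6.10, north 6.1 cos 268° = -0.21
Net displacement: -11.62 east, -1.08 north. Direction back to start is (11.62, 1.08): bearing = atan2(11.62, 1.08) mod 360° = 84.70° ≈ 085°.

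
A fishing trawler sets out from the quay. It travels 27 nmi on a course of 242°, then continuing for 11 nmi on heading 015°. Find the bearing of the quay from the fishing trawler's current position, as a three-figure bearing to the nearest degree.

084°

Leg 1 (242°, 27 nmi): east 27 sin 242° = -23.84, north 27 cos 242° = -12.68
Leg 2 (015°, 11 nmi): east 11 sin 15° = 2.85, north 11 cos 15° = 10.63
Net displacement: -20.99 east, -2.05 north. Direction back to start is (20.99, 2.05): bearing = atan2(20.99, 2.05) mod 360° = 84.42° ≈ 084°.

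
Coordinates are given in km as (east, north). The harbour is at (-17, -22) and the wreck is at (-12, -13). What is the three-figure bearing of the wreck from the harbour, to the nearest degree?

Δeast = -12 − -17 = 5.00; Δnorth = -13 − -22 = 9.00.
Bearing = atan2(Δeast, Δnorth) mod 360° = 29.05° ≈ 029°.

029°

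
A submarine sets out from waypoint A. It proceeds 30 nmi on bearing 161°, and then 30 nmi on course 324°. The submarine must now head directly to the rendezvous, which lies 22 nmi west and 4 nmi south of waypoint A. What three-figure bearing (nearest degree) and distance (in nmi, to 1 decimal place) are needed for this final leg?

270°, 14.1 nmi

Leg 1 (161°, 30 nmi): east 30 sin 161° = 9.77, north 30 cos 161° = -28.37
Leg 2 (324°, 30 nmi): east 30 sin 324° = -17.63, north 30 cos 324° = 24.27
Current position: (-7.87, -4.10). Target: (-22, -4). Remaining: Δeast = -14.13, Δnorth = 0.10.
Bearing = atan2(-14.13, 0.10) mod 360° = 270.39°; distance = √((-14.13)² + (0.10)²) = 14.134 nmi.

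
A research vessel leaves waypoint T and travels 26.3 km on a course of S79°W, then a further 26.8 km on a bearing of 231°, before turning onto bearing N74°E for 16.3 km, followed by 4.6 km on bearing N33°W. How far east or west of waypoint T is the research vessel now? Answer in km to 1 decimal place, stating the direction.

Leg 1 (S79°W, 26.3 km): east 26.3 sin 259° = -25.82, north 26.3 cos 259° = -5.02
Leg 2 (231°, 26.8 km): east 26.8 sin 231° = -20.83, north 26.8 cos 231° = -16.87
Leg 3 (N74°E, 16.3 km): east 16.3 sin 74° = 15.67, north 16.3 cos 74° = 4.49
Leg 4 (N33°W, 4.6 km): east 4.6 sin 327° = -2.51, north 4.6 cos 327° = 3.86
Net east component: -33.48 km.

33.5 km west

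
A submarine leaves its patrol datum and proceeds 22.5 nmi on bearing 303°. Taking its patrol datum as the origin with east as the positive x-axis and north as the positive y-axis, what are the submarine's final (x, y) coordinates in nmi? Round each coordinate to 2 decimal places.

(-18.87, 12.25)

Leg 1 (303°, 22.5 nmi): east 22.5 sin 303° = -18.87, north 22.5 cos 303° = 12.25
Summing: -18.87 nmi east, 12.25 nmi north → (-18.87, 12.25).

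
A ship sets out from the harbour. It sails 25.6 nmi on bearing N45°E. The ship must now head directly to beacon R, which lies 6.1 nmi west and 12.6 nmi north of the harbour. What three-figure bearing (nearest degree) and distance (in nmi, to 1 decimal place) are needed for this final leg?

Leg 1 (N45°E, 25.6 nmi): east 25.6 sin 45° = 18.10, north 25.6 cos 45° = 18.10
Current position: (18.10, 18.10). Target: (-6.1, 12.6). Remaining: Δeast = -24.20, Δnorth = -5.50.
Bearing = atan2(-24.20, -5.50) mod 360° = 257.19°; distance = √((-24.20)² + (-5.50)²) = 24.819 nmi.

257°, 24.8 nmi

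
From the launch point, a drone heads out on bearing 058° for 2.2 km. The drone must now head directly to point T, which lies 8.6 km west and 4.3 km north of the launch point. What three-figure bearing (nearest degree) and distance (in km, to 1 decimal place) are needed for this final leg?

Leg 1 (058°, 2.2 km): east 2.2 sin 58° = 1.87, north 2.2 cos 58° = 1.17
Current position: (1.87, 1.17). Target: (-8.6, 4.3). Remaining: Δeast = -10.47, Δnorth = 3.13.
Bearing = atan2(-10.47, 3.13) mod 360° = 286.67°; distance = √((-10.47)² + (3.13)²) = 10.925 km.

287°, 10.9 km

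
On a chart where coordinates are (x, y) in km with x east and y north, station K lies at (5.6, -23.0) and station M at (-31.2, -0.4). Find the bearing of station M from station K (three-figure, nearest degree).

Δeast = -31.2 − 5.6 = -36.80; Δnorth = -0.4 − -23.0 = 22.60.
Bearing = atan2(Δeast, Δnorth) mod 360° = 301.56° ≈ 302°.

302°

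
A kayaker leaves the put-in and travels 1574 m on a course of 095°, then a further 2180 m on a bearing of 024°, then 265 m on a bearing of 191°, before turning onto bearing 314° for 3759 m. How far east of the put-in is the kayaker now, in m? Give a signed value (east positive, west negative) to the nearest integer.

-300 m

Leg 1 (095°, 1574 m): east 1574 sin 95° = 1568.01, north 1574 cos 95° = -137.18
Leg 2 (024°, 2180 m): east 2180 sin 24° = 886.69, north 2180 cos 24° = 1991.53
Leg 3 (191°, 265 m): east 265 sin 191° = -50.56, north 265 cos 191° = -260.13
Leg 4 (314°, 3759 m): east 3759 sin 314° = -2704.00, north 3759 cos 314° = 2611.22
Net east component: -299.87 m.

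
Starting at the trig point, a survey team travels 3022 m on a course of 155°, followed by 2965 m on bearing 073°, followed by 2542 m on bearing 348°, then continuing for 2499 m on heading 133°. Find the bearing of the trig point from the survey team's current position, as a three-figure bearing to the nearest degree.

281°

Leg 1 (155°, 3022 m): east 3022 sin 155° = 1277.15, north 3022 cos 155° = -2738.86
Leg 2 (073°, 2965 m): east 2965 sin 73° = 2835.44, north 2965 cos 73° = 866.88
Leg 3 (348°, 2542 m): east 2542 sin 348° = -528.51, north 2542 cos 348° = 2486.45
Leg 4 (133°, 2499 m): east 2499 sin 133° = 1827.65, north 2499 cos 133° = -1704.31
Net displacement: 5411.74 east, -1089.84 north. Direction back to start is (-5411.74, 1089.84): bearing = atan2(-5411.74, 1089.84) mod 360° = 281.39° ≈ 281°.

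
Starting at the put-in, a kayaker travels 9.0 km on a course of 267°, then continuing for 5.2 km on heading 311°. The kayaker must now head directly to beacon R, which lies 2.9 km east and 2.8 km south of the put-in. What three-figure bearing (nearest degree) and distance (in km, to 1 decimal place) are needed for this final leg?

110°, 16.8 km

Leg 1 (267°, 9.0 km): east 9.0 sin 267° = -8.99, north 9.0 cos 267° = -0.47
Leg 2 (311°, 5.2 km): east 5.2 sin 311° = -3.92, north 5.2 cos 311° = 3.41
Current position: (-12.91, 2.94). Target: (2.9, -2.8). Remaining: Δeast = 15.81, Δnorth = -5.74.
Bearing = atan2(15.81, -5.74) mod 360° = 109.95°; distance = √((15.81)² + (-5.74)²) = 16.822 km.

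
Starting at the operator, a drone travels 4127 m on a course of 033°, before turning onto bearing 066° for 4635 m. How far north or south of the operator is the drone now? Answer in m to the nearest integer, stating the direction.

Leg 1 (033°, 4127 m): east 4127 sin 33° = 2247.73, north 4127 cos 33° = 3461.19
Leg 2 (066°, 4635 m): east 4635 sin 66° = 4234.28, north 4635 cos 66° = 1885.22
Net north component: 5346.42 m.

5346 m north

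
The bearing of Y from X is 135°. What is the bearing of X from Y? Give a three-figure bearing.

315°

Back-bearing = 135° + 180° = 315°.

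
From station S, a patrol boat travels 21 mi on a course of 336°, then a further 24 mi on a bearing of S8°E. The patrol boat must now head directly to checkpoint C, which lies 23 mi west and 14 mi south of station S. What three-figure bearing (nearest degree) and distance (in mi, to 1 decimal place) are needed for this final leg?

Leg 1 (336°, 21 mi): east 21 sin 336° = -8.54, north 21 cos 336° = 19.18
Leg 2 (S8°E, 24 mi): east 24 sin 172° = 3.34, north 24 cos 172° = -23.77
Current position: (-5.20, -4.58). Target: (-23, -14). Remaining: Δeast = -17.80, Δnorth = -9.42.
Bearing = atan2(-17.80, -9.42) mod 360° = 242.11°; distance = √((-17.80)² + (-9.42)²) = 20.137 mi.

242°, 20.1 mi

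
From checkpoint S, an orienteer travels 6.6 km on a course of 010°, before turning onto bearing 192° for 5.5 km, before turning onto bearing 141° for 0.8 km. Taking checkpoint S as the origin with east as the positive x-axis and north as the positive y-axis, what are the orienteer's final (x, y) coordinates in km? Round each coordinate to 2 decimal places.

(0.51, 0.50)

Leg 1 (010°, 6.6 km): east 6.6 sin 10° = 1.15, north 6.6 cos 10° = 6.50
Leg 2 (192°, 5.5 km): east 5.5 sin 192° = -1.14, north 5.5 cos 192° = -5.38
Leg 3 (141°, 0.8 km): east 0.8 sin 141° = 0.50, north 0.8 cos 141° = -0.62
Summing: 0.51 km east, 0.50 km north → (0.51, 0.50).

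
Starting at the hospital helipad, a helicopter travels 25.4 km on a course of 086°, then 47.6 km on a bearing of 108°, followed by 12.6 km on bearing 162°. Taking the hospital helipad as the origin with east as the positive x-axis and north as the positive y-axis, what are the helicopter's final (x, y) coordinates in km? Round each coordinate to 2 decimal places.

(74.50, -24.92)

Leg 1 (086°, 25.4 km): east 25.4 sin 86° = 25.34, north 25.4 cos 86° = 1.77
Leg 2 (108°, 47.6 km): east 47.6 sin 108° = 45.27, north 47.6 cos 108° = -14.71
Leg 3 (162°, 12.6 km): east 12.6 sin 162° = 3.89, north 12.6 cos 162° = -11.98
Summing: 74.50 km east, -24.92 km north → (74.50, -24.92).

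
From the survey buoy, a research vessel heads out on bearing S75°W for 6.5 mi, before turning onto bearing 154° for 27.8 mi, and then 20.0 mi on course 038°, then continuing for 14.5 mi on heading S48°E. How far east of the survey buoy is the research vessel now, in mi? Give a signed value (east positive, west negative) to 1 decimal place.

Leg 1 (S75°W, 6.5 mi): east 6.5 sin 255° = -6.28, north 6.5 cos 255° = -1.68
Leg 2 (154°, 27.8 mi): east 27.8 sin 154° = 12.19, north 27.8 cos 154° = -24.99
Leg 3 (038°, 20.0 mi): east 20.0 sin 38° = 12.31, north 20.0 cos 38° = 15.76
Leg 4 (S48°E, 14.5 mi): east 14.5 sin 132° = 10.78, north 14.5 cos 132° = -9.70
Net east component: 29.00 mi.

29.0 mi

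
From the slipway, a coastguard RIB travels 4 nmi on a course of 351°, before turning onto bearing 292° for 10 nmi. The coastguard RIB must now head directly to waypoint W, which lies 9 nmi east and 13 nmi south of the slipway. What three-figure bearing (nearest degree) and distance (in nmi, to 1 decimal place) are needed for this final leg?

138°, 28.0 nmi

Leg 1 (351°, 4 nmi): east 4 sin 351° = -0.63, north 4 cos 351° = 3.95
Leg 2 (292°, 10 nmi): east 10 sin 292° = -9.27, north 10 cos 292° = 3.75
Current position: (-9.90, 7.70). Target: (9, -13). Remaining: Δeast = 18.90, Δnorth = -20.70.
Bearing = atan2(18.90, -20.70) mod 360° = 137.60°; distance = √((18.90)² + (-20.70)²) = 28.026 nmi.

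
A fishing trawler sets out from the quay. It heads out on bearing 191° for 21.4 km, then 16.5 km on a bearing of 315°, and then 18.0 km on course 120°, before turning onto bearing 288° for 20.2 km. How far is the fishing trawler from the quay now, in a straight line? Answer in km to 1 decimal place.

22.8 km

Leg 1 (191°, 21.4 km): east 21.4 sin 191° = -4.08, north 21.4 cos 191° = -21.01
Leg 2 (315°, 16.5 km): east 16.5 sin 315° = -11.67, north 16.5 cos 315° = 11.67
Leg 3 (120°, 18.0 km): east 18.0 sin 120° = 15.59, north 18.0 cos 120° = -9.00
Leg 4 (288°, 20.2 km): east 20.2 sin 288° = -19.21, north 20.2 cos 288° = 6.24
Net: -19.37 east, -12.10 north. Distance = √((-19.37)² + (-12.10)²) = 22.840 km.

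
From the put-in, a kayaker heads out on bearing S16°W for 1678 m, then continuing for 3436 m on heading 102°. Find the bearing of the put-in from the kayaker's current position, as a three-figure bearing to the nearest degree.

309°

Leg 1 (S16°W, 1678 m): east 1678 sin 196° = -462.52, north 1678 cos 196° = -1613.00
Leg 2 (102°, 3436 m): east 3436 sin 102° = 3360.92, north 3436 cos 102° = -714.38
Net displacement: 2898.40 east, -2327.38 north. Direction back to start is (-2898.40, 2327.38): bearing = atan2(-2898.40, 2327.38) mod 360° = 308.76° ≈ 309°.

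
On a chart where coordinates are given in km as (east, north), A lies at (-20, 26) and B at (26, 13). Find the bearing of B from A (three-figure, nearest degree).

Δeast = 26 − -20 = 46.00; Δnorth = 13 − 26 = -13.00.
Bearing = atan2(Δeast, Δnorth) mod 360° = 105.78° ≈ 106°.

106°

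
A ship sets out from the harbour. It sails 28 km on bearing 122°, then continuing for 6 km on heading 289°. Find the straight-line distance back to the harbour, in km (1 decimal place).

22.2 km

Leg 1 (122°, 28 km): east 28 sin 122° = 23.75, north 28 cos 122° = -14.84
Leg 2 (289°, 6 km): east 6 sin 289° = -5.67, north 6 cos 289° = 1.95
Net: 18.07 east, -12.88 north. Distance = √((18.07)² + (-12.88)²) = 22.195 km.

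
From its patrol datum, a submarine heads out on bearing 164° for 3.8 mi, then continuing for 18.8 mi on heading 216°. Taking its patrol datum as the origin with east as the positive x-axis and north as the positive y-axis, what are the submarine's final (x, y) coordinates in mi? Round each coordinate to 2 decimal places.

Leg 1 (164°, 3.8 mi): east 3.8 sin 164° = 1.05, north 3.8 cos 164° = -3.65
Leg 2 (216°, 18.8 mi): east 18.8 sin 216° = -11.05, north 18.8 cos 216° = -15.21
Summing: -10.00 mi east, -18.86 mi north → (-10.00, -18.86).

(-10.00, -18.86)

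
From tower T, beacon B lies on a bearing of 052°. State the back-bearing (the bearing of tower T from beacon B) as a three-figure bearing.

Back-bearing = 052° + 180° = 232°.

232°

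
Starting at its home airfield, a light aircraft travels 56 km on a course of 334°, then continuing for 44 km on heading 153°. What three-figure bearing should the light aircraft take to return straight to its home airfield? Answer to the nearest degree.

158°

Leg 1 (334°, 56 km): east 56 sin 334° = -24.55, north 56 cos 334° = 50.33
Leg 2 (153°, 44 km): east 44 sin 153° = 19.98, north 44 cos 153° = -39.20
Net displacement: -4.57 east, 11.13 north. Direction back to start is (4.57, -11.13): bearing = atan2(4.57, -11.13) mod 360° = 157.66° ≈ 158°.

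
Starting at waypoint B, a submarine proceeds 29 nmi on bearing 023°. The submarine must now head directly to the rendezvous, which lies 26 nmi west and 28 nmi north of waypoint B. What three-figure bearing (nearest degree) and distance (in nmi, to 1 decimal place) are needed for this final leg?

Leg 1 (023°, 29 nmi): east 29 sin 23° = 11.33, north 29 cos 23° = 26.69
Current position: (11.33, 26.69). Target: (-26, 28). Remaining: Δeast = -37.33, Δnorth = 1.31.
Bearing = atan2(-37.33, 1.31) mod 360° = 272.00°; distance = √((-37.33)² + (1.31)²) = 37.354 nmi.

272°, 37.4 nmi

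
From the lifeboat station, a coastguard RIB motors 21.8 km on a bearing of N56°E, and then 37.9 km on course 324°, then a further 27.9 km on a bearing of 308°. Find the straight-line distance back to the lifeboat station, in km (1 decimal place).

65.5 km

Leg 1 (N56°E, 21.8 km): east 21.8 sin 56° = 18.07, north 21.8 cos 56° = 12.19
Leg 2 (324°, 37.9 km): east 37.9 sin 324° = -22.28, north 37.9 cos 324° = 30.66
Leg 3 (308°, 27.9 km): east 27.9 sin 308° = -21.99, north 27.9 cos 308° = 17.18
Net: -26.19 east, 60.03 north. Distance = √((-26.19)² + (60.03)²) = 65.493 km.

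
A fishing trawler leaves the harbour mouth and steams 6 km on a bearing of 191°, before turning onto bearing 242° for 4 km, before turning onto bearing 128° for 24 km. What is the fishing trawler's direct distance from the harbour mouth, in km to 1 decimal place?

26.7 km

Leg 1 (191°, 6 km): east 6 sin 191° = -1.14, north 6 cos 191° = -5.89
Leg 2 (242°, 4 km): east 4 sin 242° = -3.53, north 4 cos 242° = -1.88
Leg 3 (128°, 24 km): east 24 sin 128° = 18.91, north 24 cos 128° = -14.78
Net: 14.24 east, -22.54 north. Distance = √((14.24)² + (-22.54)²) = 26.662 km.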